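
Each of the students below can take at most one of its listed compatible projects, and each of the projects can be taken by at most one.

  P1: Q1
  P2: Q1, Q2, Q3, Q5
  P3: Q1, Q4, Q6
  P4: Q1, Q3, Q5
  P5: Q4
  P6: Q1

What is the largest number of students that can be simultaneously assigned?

5

Unit-capacity flow: source→left, listed edges, right→sink; max matching = max flow.
Augmenting path P1→Q1 (+1); matched 1.
Augmenting path P2→Q2 (+1); matched 2.
Augmenting path P3→Q4 (+1); matched 3.
Augmenting path P4→Q3 (+1); matched 4.
Augmenting path P5→Q4→P3→Q6 (+1); matched 5.
No augmenting path remains; maximum matching = 5.
König certificate: {P2, P3, P4, P5, Q1} is a vertex cover of size 5 (every listed pair touches it), so no matching can be larger.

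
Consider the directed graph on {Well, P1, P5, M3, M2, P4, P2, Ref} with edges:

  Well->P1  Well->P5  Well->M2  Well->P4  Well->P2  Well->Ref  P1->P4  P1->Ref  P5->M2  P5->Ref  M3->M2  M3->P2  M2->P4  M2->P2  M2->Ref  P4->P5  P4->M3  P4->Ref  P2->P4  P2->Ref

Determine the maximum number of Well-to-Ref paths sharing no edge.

6

Assign every edge capacity 1; by Menger, the answer equals the max flow.
Path Well→Ref (+1); total 1.
Path Well→P1→Ref (+1); total 2.
Path Well→P5→Ref (+1); total 3.
Path Well→M2→Ref (+1); total 4.
Path Well→P4→Ref (+1); total 5.
Path Well→P2→Ref (+1); total 6.
No residual Well→Ref path; max flow = 6.
Certifying cut of size 6: {Well→M2, Well→P1, Well→P2, Well→P4, Well→P5, Well→Ref}.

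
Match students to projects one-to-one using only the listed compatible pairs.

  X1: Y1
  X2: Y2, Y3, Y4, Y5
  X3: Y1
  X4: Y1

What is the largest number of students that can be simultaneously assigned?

2

Unit-capacity flow: source→left, listed edges, right→sink; max matching = max flow.
Augmenting path X1→Y1 (+1); matched 1.
Augmenting path X2→Y2 (+1); matched 2.
No augmenting path remains; maximum matching = 2.
König certificate: {X2, Y1} is a vertex cover of size 2 (every listed pair touches it), so no matching can be larger.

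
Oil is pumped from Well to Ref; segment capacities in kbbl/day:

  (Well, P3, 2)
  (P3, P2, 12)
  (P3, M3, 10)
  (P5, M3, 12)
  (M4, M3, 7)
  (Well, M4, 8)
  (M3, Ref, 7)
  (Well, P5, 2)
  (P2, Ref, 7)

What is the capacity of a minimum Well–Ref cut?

9

Augment Well→P5→M3→Ref: bottleneck 2, flow now 2.
Augment Well→M4→M3→Ref: bottleneck 5, flow now 7.
Augment Well→P3→P2→Ref: bottleneck 2, flow now 9.
No augmenting path remains; maximum flow = 9.
By max-flow min-cut, the minimum cut capacity equals the max flow.
In the residual graph, reachable from Well: {Well, P5, M4, M3}.
Min-cut edges: Well→P3 (2), M3→Ref (7); capacity 2 + 7 = 9.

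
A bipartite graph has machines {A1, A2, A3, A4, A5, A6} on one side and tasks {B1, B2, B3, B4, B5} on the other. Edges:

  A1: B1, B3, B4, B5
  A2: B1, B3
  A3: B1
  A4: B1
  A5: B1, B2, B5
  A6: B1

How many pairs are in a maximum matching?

4

Unit-capacity flow: source→left, listed edges, right→sink; max matching = max flow.
Augmenting path A1→B1 (+1); matched 1.
Augmenting path A2→B3 (+1); matched 2.
Augmenting path A5→B2 (+1); matched 3.
Augmenting path A3→B1→A1→B4 (+1); matched 4.
No augmenting path remains; maximum matching = 4.
König certificate: {A1, A2, A5, B1} is a vertex cover of size 4 (every listed pair touches it), so no matching can be larger.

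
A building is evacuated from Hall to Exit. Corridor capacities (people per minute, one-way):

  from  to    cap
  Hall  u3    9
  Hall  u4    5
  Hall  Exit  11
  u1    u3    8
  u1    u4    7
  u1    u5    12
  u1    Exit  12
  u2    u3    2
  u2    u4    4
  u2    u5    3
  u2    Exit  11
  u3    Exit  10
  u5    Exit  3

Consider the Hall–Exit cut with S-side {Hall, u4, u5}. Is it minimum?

Given cut capacity: 9 + 11 + 3 = 23.
Augment Hall→Exit: bottleneck 11, flow now 11.
Augment Hall→u3→Exit: bottleneck 9, flow now 20.
No augmenting path remains; maximum flow = 20.
In the residual graph, reachable from Hall: {Hall, u4}.
Min-cut edges: Hall→u3 (9), Hall→Exit (11); capacity 9 + 11 = 20.
Cut capacity 23 exceeds the max flow 20, so it is not minimum.

No — its capacity is 23, but the minimum cut has capacity 20.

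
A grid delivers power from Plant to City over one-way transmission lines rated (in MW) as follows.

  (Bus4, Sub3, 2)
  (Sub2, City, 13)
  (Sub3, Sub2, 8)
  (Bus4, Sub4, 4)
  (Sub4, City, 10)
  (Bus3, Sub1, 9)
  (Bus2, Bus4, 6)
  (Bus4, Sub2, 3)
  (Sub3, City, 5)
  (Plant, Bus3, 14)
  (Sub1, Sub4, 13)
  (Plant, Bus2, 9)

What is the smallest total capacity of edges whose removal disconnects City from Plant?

15

Augment Plant→Bus3→Sub1→Sub4→City: bottleneck 9, flow now 9.
Augment Plant→Bus2→Bus4→Sub3→City: bottleneck 2, flow now 11.
Augment Plant→Bus2→Bus4→Sub2→City: bottleneck 3, flow now 14.
Augment Plant→Bus2→Bus4→Sub4→City: bottleneck 1, flow now 15.
No augmenting path remains; maximum flow = 15.
By max-flow min-cut, the minimum cut capacity equals the max flow.
In the residual graph, reachable from Plant: {Plant, Bus3, Bus2}.
Min-cut edges: Bus3→Sub1 (9), Bus2→Bus4 (6); capacity 9 + 6 = 15.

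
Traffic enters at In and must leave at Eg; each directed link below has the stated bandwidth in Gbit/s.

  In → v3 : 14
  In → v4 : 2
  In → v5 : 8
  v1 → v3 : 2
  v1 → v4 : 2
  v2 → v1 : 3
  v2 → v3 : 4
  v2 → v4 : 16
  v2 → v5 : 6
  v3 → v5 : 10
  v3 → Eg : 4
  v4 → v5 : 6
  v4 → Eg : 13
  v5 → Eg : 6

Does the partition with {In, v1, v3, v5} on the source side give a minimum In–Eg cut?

No — its capacity is 14, but the minimum cut has capacity 12.

Given cut capacity: 2 + 2 + 4 + 6 = 14.
Augment In→v3→Eg: bottleneck 4, flow now 4.
Augment In→v4→Eg: bottleneck 2, flow now 6.
Augment In→v5→Eg: bottleneck 6, flow now 12.
No augmenting path remains; maximum flow = 12.
In the residual graph, reachable from In: {In, v3, v5}.
Min-cut edges: In→v4 (2), v3→Eg (4), v5→Eg (6); capacity 2 + 4 + 6 = 12.
Cut capacity 14 exceeds the max flow 12, so it is not minimum.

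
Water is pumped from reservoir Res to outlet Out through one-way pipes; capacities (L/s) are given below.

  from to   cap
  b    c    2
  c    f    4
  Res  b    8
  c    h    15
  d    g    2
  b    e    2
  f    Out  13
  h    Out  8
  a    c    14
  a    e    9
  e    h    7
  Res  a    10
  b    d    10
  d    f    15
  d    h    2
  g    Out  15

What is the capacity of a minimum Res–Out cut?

Augment Res→a→c→f→Out: bottleneck 4, flow now 4.
Augment Res→a→c→h→Out: bottleneck 6, flow now 10.
Augment Res→b→c→h→Out: bottleneck 2, flow now 12.
Augment Res→b→d→f→Out: bottleneck 6, flow now 18.
No augmenting path remains; maximum flow = 18.
By max-flow min-cut, the minimum cut capacity equals the max flow.
In the residual graph, reachable from Res: {Res}.
Min-cut edges: Res→a (10), Res→b (8); capacity 10 + 8 = 18.

18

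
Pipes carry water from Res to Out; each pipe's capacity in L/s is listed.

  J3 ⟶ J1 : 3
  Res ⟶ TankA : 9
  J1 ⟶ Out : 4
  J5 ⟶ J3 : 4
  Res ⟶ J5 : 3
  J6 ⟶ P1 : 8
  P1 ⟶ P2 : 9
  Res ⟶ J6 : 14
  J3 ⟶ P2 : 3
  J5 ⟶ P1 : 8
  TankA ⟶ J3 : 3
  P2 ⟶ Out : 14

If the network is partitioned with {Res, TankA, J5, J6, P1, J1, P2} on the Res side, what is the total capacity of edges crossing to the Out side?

25

Edges leaving {Res, TankA, J5, J6, P1, J1, P2}: TankA→J3 (3), J5→J3 (4), J1→Out (4), P2→Out (14).
Cut capacity = 3 + 4 + 4 + 14 = 25.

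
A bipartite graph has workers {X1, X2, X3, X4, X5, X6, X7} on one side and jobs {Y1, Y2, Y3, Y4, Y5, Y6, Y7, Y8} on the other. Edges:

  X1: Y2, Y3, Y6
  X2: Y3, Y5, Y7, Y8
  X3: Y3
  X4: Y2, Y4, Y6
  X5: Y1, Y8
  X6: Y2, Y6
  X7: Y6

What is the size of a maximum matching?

Unit-capacity flow: source→left, listed edges, right→sink; max matching = max flow.
Augmenting path X1→Y2 (+1); matched 1.
Augmenting path X2→Y3 (+1); matched 2.
Augmenting path X4→Y4 (+1); matched 3.
Augmenting path X5→Y1 (+1); matched 4.
Augmenting path X6→Y6 (+1); matched 5.
Augmenting path X3→Y3→X2→Y5 (+1); matched 6.
No augmenting path remains; maximum matching = 6.
König certificate: {X2, X4, X5, Y2, Y3, Y6} is a vertex cover of size 6 (every listed pair touches it), so no matching can be larger.

6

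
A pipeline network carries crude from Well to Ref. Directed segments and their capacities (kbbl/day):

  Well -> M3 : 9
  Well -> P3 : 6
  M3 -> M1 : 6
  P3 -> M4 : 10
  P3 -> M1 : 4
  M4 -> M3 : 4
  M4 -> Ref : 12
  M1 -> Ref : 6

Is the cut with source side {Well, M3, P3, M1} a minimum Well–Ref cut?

Given cut capacity: 10 + 6 = 16.
Augment Well→M3→M1→Ref: bottleneck 6, flow now 6.
Augment Well→P3→M4→Ref: bottleneck 6, flow now 12.
No augmenting path remains; maximum flow = 12.
In the residual graph, reachable from Well: {Well, M3}.
Min-cut edges: Well→P3 (6), M3→M1 (6); capacity 6 + 6 = 12.
Cut capacity 16 exceeds the max flow 12, so it is not minimum.

No — its capacity is 16, but the minimum cut has capacity 12.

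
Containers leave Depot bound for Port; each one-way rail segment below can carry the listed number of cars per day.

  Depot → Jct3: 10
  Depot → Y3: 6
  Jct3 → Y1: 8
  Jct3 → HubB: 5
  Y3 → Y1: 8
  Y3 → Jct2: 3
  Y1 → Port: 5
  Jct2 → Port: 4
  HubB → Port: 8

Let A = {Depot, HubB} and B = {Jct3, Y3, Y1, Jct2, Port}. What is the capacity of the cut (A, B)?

Edges leaving {Depot, HubB}: Depot→Jct3 (10), Depot→Y3 (6), HubB→Port (8).
Cut capacity = 10 + 6 + 8 = 24.

24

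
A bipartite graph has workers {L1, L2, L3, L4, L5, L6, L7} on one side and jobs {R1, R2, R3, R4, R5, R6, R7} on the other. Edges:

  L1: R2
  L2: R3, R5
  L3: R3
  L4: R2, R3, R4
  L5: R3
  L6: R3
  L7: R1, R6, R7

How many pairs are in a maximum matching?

5

Unit-capacity flow: source→left, listed edges, right→sink; max matching = max flow.
Augmenting path L1→R2 (+1); matched 1.
Augmenting path L2→R3 (+1); matched 2.
Augmenting path L4→R4 (+1); matched 3.
Augmenting path L7→R1 (+1); matched 4.
Augmenting path L3→R3→L2→R5 (+1); matched 5.
No augmenting path remains; maximum matching = 5.
König certificate: {L1, L2, L4, L7, R3} is a vertex cover of size 5 (every listed pair touches it), so no matching can be larger.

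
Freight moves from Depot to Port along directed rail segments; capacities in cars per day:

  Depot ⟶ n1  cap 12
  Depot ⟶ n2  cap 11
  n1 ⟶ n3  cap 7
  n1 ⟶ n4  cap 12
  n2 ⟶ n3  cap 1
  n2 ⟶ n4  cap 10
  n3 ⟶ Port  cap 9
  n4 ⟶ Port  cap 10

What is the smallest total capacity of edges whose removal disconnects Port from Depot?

18

Augment Depot→n1→n3→Port: bottleneck 7, flow now 7.
Augment Depot→n1→n4→Port: bottleneck 5, flow now 12.
Augment Depot→n2→n3→Port: bottleneck 1, flow now 13.
Augment Depot→n2→n4→Port: bottleneck 5, flow now 18.
No augmenting path remains; maximum flow = 18.
By max-flow min-cut, the minimum cut capacity equals the max flow.
In the residual graph, reachable from Depot: {Depot, n1, n2, n4}.
Min-cut edges: n1→n3 (7), n2→n3 (1), n4→Port (10); capacity 7 + 1 + 10 = 18.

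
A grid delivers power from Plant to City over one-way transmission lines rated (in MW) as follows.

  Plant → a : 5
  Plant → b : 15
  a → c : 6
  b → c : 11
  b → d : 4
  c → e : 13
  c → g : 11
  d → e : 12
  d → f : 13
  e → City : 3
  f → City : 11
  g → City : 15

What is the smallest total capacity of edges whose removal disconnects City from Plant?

18

Augment Plant→a→c→e→City: bottleneck 3, flow now 3.
Augment Plant→a→c→g→City: bottleneck 2, flow now 5.
Augment Plant→b→c→g→City: bottleneck 9, flow now 14.
Augment Plant→b→d→f→City: bottleneck 4, flow now 18.
No augmenting path remains; maximum flow = 18.
By max-flow min-cut, the minimum cut capacity equals the max flow.
In the residual graph, reachable from Plant: {Plant, a, b, c, e}.
Min-cut edges: b→d (4), c→g (11), e→City (3); capacity 4 + 11 + 3 = 18.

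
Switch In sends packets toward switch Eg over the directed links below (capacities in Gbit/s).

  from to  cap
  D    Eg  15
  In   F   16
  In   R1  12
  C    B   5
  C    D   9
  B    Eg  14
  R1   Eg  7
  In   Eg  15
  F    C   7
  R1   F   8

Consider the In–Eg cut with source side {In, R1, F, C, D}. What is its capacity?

Edges leaving {In, R1, F, C, D}: In→Eg (15), R1→Eg (7), C→B (5), D→Eg (15).
Cut capacity = 15 + 7 + 5 + 15 = 42.

42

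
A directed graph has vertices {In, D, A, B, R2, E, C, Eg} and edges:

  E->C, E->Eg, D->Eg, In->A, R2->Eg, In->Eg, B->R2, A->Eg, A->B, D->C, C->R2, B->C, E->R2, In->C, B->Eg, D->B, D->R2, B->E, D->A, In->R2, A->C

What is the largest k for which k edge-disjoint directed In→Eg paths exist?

3

Assign every edge capacity 1; by Menger, the answer equals the max flow.
Path In→Eg (+1); total 1.
Path In→A→Eg (+1); total 2.
Path In→R2→Eg (+1); total 3.
No residual In→Eg path; max flow = 3.
Certifying cut of size 3: {In→A, In→Eg, R2→Eg}.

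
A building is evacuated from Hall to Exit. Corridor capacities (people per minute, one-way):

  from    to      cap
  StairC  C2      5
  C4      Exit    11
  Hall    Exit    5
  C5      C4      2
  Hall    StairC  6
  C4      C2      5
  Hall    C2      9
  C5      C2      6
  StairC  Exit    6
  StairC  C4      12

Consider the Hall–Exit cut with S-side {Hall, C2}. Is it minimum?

Given cut capacity: 6 + 5 = 11.
Augment Hall→Exit: bottleneck 5, flow now 5.
Augment Hall→StairC→Exit: bottleneck 6, flow now 11.
No augmenting path remains; maximum flow = 11.
Cut capacity 11 equals the max flow, so it is a minimum cut.

Yes — it is a minimum cut (capacity 11).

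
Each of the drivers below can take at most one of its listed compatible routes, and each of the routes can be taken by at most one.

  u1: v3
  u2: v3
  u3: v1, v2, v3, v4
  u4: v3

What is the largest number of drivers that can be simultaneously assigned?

2

Unit-capacity flow: source→left, listed edges, right→sink; max matching = max flow.
Augmenting path u1→v3 (+1); matched 1.
Augmenting path u3→v1 (+1); matched 2.
No augmenting path remains; maximum matching = 2.
König certificate: {u3, v3} is a vertex cover of size 2 (every listed pair touches it), so no matching can be larger.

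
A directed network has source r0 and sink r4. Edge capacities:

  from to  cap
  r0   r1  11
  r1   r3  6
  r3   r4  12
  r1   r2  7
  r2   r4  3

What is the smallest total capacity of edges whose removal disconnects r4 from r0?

Augment r0→r1→r2→r4: bottleneck 3, flow now 3.
Augment r0→r1→r3→r4: bottleneck 6, flow now 9.
No augmenting path remains; maximum flow = 9.
By max-flow min-cut, the minimum cut capacity equals the max flow.
In the residual graph, reachable from r0: {r0, r1, r2}.
Min-cut edges: r1→r3 (6), r2→r4 (3); capacity 6 + 3 = 9.

9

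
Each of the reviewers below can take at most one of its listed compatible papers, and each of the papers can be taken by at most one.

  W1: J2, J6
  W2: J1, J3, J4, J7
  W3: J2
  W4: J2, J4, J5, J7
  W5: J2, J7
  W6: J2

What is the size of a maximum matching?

5

Unit-capacity flow: source→left, listed edges, right→sink; max matching = max flow.
Augmenting path W1→J2 (+1); matched 1.
Augmenting path W2→J1 (+1); matched 2.
Augmenting path W4→J4 (+1); matched 3.
Augmenting path W5→J7 (+1); matched 4.
Augmenting path W3→J2→W1→J6 (+1); matched 5.
No augmenting path remains; maximum matching = 5.
König certificate: {W1, W2, W4, W5, J2} is a vertex cover of size 5 (every listed pair touches it), so no matching can be larger.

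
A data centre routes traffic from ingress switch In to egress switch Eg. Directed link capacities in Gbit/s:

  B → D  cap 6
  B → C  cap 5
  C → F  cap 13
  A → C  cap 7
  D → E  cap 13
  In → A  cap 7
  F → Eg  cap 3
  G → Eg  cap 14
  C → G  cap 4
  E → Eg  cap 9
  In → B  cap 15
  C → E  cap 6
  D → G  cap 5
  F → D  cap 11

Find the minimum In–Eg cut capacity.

Augment In→A→C→E→Eg: bottleneck 6, flow now 6.
Augment In→A→C→F→Eg: bottleneck 1, flow now 7.
Augment In→B→C→F→Eg: bottleneck 2, flow now 9.
Augment In→B→C→G→Eg: bottleneck 3, flow now 12.
Augment In→B→D→E→Eg: bottleneck 3, flow now 15.
Augment In→B→D→G→Eg: bottleneck 3, flow now 18.
No augmenting path remains; maximum flow = 18.
By max-flow min-cut, the minimum cut capacity equals the max flow.
In the residual graph, reachable from In: {In, B}.
Min-cut edges: In→A (7), B→C (5), B→D (6); capacity 7 + 5 + 6 = 18.

18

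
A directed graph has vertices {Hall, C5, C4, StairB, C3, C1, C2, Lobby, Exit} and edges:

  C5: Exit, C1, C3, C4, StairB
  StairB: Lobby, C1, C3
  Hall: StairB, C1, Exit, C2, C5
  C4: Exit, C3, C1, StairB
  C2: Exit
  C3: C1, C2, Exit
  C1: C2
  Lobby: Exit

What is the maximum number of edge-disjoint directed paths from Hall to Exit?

4

Assign every edge capacity 1; by Menger, the answer equals the max flow.
Path Hall→Exit (+1); total 1.
Path Hall→C5→Exit (+1); total 2.
Path Hall→C2→Exit (+1); total 3.
Path Hall→StairB→C3→Exit (+1); total 4.
No residual Hall→Exit path; max flow = 4.
Certifying cut of size 4: {C2→Exit, Hall→C5, Hall→Exit, Hall→StairB}.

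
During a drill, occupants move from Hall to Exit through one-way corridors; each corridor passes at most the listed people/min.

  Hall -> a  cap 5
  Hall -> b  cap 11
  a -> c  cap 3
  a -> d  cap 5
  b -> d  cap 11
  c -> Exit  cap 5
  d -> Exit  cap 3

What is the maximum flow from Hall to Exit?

Augment Hall→a→c→Exit: bottleneck 3, flow now 3.
Augment Hall→a→d→Exit: bottleneck 2, flow now 5.
Augment Hall→b→d→Exit: bottleneck 1, flow now 6.
No augmenting path remains; maximum flow = 6.
In the residual graph, reachable from Hall: {Hall, a, b, d}.
Min-cut edges: a→c (3), d→Exit (3); capacity 3 + 3 = 6.
This cut is saturated, so no flow can exceed 6.

6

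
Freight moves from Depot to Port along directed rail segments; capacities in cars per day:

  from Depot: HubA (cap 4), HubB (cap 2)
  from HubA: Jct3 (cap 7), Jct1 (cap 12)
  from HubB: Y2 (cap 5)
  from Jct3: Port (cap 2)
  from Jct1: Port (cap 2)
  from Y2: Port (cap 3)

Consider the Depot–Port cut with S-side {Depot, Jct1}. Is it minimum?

No — its capacity is 8, but the minimum cut has capacity 6.

Given cut capacity: 4 + 2 + 2 = 8.
Augment Depot→HubA→Jct3→Port: bottleneck 2, flow now 2.
Augment Depot→HubA→Jct1→Port: bottleneck 2, flow now 4.
Augment Depot→HubB→Y2→Port: bottleneck 2, flow now 6.
No augmenting path remains; maximum flow = 6.
In the residual graph, reachable from Depot: {Depot}.
Min-cut edges: Depot→HubA (4), Depot→HubB (2); capacity 4 + 2 = 6.
Cut capacity 8 exceeds the max flow 6, so it is not minimum.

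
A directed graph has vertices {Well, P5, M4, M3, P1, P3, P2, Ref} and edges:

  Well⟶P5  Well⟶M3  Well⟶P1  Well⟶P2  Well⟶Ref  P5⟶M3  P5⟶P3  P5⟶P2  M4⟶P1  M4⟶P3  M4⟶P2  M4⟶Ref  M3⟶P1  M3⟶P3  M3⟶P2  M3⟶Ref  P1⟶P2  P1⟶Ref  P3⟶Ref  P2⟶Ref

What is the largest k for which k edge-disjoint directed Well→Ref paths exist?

5

Assign every edge capacity 1; by Menger, the answer equals the max flow.
Path Well→Ref (+1); total 1.
Path Well→M3→Ref (+1); total 2.
Path Well→P1→Ref (+1); total 3.
Path Well→P2→Ref (+1); total 4.
Path Well→P5→P3→Ref (+1); total 5.
No residual Well→Ref path; max flow = 5.
Certifying cut of size 5: {Well→M3, Well→P1, Well→P2, Well→P5, Well→Ref}.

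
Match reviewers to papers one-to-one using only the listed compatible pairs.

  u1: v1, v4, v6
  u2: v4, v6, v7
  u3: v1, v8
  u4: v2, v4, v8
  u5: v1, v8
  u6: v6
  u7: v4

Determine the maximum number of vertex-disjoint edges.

6

Unit-capacity flow: source→left, listed edges, right→sink; max matching = max flow.
Augmenting path u1→v1 (+1); matched 1.
Augmenting path u2→v4 (+1); matched 2.
Augmenting path u3→v8 (+1); matched 3.
Augmenting path u4→v2 (+1); matched 4.
Augmenting path u6→v6 (+1); matched 5.
Augmenting path u7→v4→u2→v7 (+1); matched 6.
No augmenting path remains; maximum matching = 6.
König certificate: {u2, u4, v1, v4, v6, v8} is a vertex cover of size 6 (every listed pair touches it), so no matching can be larger.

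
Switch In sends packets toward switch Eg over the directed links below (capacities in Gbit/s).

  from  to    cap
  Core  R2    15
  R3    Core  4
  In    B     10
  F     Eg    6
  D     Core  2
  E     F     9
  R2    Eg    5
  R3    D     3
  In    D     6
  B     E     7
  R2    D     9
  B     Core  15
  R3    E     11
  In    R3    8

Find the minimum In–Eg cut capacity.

Augment In→R3→Core→R2→Eg: bottleneck 4, flow now 4.
Augment In→R3→E→F→Eg: bottleneck 4, flow now 8.
Augment In→B→Core→R2→Eg: bottleneck 1, flow now 9.
Augment In→B→E→F→Eg: bottleneck 2, flow now 11.
No augmenting path remains; maximum flow = 11.
By max-flow min-cut, the minimum cut capacity equals the max flow.
In the residual graph, reachable from In: {In, R3, B, D, Core, E, R2, F}.
Min-cut edges: R2→Eg (5), F→Eg (6); capacity 5 + 6 = 11.

11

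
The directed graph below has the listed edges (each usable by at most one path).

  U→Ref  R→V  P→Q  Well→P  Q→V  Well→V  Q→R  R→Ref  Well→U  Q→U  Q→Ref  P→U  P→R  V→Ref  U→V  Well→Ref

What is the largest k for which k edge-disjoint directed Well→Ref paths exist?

Assign every edge capacity 1; by Menger, the answer equals the max flow.
Path Well→Ref (+1); total 1.
Path Well→U→Ref (+1); total 2.
Path Well→V→Ref (+1); total 3.
Path Well→P→Q→Ref (+1); total 4.
No residual Well→Ref path; max flow = 4.
Certifying cut of size 4: {Well→P, Well→Ref, Well→U, Well→V}.

4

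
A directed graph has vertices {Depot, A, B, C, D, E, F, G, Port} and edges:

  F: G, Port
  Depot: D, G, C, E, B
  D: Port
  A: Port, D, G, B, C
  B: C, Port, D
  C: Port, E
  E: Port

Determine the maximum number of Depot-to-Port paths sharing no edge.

4

Assign every edge capacity 1; by Menger, the answer equals the max flow.
Path Depot→B→Port (+1); total 1.
Path Depot→C→Port (+1); total 2.
Path Depot→D→Port (+1); total 3.
Path Depot→E→Port (+1); total 4.
No residual Depot→Port path; max flow = 4.
Certifying cut of size 4: {Depot→B, Depot→C, Depot→D, Depot→E}.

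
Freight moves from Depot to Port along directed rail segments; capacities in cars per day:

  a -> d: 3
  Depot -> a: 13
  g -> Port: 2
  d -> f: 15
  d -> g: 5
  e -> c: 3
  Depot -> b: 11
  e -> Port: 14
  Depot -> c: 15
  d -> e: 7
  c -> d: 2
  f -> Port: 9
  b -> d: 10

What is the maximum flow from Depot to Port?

Augment Depot→a→d→e→Port: bottleneck 3, flow now 3.
Augment Depot→b→d→e→Port: bottleneck 4, flow now 7.
Augment Depot→b→d→f→Port: bottleneck 6, flow now 13.
Augment Depot→c→d→f→Port: bottleneck 2, flow now 15.
No augmenting path remains; maximum flow = 15.
In the residual graph, reachable from Depot: {Depot, a, b, c}.
Min-cut edges: a→d (3), b→d (10), c→d (2); capacity 3 + 10 + 2 = 15.
This cut is saturated, so no flow can exceed 15.

15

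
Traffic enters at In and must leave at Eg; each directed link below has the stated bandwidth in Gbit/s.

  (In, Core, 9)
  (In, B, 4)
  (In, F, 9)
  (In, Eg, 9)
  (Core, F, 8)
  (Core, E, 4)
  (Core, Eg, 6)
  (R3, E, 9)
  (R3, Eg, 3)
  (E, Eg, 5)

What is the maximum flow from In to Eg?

Augment In→Eg: bottleneck 9, flow now 9.
Augment In→Core→Eg: bottleneck 6, flow now 15.
Augment In→Core→E→Eg: bottleneck 3, flow now 18.
No augmenting path remains; maximum flow = 18.
In the residual graph, reachable from In: {In, B, F}.
Min-cut edges: In→Core (9), In→Eg (9); capacity 9 + 9 = 18.
This cut is saturated, so no flow can exceed 18.

18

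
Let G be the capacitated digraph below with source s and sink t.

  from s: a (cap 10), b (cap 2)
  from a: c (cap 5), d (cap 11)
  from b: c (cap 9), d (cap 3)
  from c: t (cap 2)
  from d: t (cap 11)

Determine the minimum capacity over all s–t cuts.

Augment s→a→c→t: bottleneck 2, flow now 2.
Augment s→a→d→t: bottleneck 8, flow now 10.
Augment s→b→d→t: bottleneck 2, flow now 12.
No augmenting path remains; maximum flow = 12.
By max-flow min-cut, the minimum cut capacity equals the max flow.
In the residual graph, reachable from s: {s}.
Min-cut edges: s→a (10), s→b (2); capacity 10 + 2 = 12.

12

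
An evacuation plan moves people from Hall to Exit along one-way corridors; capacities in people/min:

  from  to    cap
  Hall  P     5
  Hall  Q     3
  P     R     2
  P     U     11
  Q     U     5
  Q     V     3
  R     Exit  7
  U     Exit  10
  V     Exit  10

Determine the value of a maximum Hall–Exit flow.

Augment Hall→P→R→Exit: bottleneck 2, flow now 2.
Augment Hall→P→U→Exit: bottleneck 3, flow now 5.
Augment Hall→Q→U→Exit: bottleneck 3, flow now 8.
No augmenting path remains; maximum flow = 8.
In the residual graph, reachable from Hall: {Hall}.
Min-cut edges: Hall→P (5), Hall→Q (3); capacity 5 + 3 = 8.
This cut is saturated, so no flow can exceed 8.

8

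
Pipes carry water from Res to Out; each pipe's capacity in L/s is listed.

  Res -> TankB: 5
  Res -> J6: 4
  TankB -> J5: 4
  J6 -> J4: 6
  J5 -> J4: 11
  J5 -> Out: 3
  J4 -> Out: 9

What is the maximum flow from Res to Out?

8

Augment Res→TankB→J5→Out: bottleneck 3, flow now 3.
Augment Res→J6→J4→Out: bottleneck 4, flow now 7.
Augment Res→TankB→J5→J4→Out: bottleneck 1, flow now 8.
No augmenting path remains; maximum flow = 8.
In the residual graph, reachable from Res: {Res, TankB}.
Min-cut edges: Res→J6 (4), TankB→J5 (4); capacity 4 + 4 = 8.
This cut is saturated, so no flow can exceed 8.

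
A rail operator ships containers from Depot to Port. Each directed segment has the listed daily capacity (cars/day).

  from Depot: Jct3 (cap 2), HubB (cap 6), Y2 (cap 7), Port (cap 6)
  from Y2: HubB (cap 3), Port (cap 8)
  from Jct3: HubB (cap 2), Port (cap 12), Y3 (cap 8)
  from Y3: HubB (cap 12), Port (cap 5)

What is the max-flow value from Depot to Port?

15

Augment Depot→Port: bottleneck 6, flow now 6.
Augment Depot→Y2→Port: bottleneck 7, flow now 13.
Augment Depot→Jct3→Port: bottleneck 2, flow now 15.
No augmenting path remains; maximum flow = 15.
In the residual graph, reachable from Depot: {Depot, HubB}.
Min-cut edges: Depot→Y2 (7), Depot→Jct3 (2), Depot→Port (6); capacity 7 + 2 + 6 = 15.
This cut is saturated, so no flow can exceed 15.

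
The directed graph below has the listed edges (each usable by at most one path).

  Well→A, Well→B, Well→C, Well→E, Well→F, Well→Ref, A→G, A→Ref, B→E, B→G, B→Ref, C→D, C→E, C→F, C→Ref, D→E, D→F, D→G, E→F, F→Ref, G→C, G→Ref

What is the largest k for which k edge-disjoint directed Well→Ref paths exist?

Assign every edge capacity 1; by Menger, the answer equals the max flow.
Path Well→Ref (+1); total 1.
Path Well→A→Ref (+1); total 2.
Path Well→B→Ref (+1); total 3.
Path Well→C→Ref (+1); total 4.
Path Well→F→Ref (+1); total 5.
No residual Well→Ref path; max flow = 5.
Certifying cut of size 5: {F→Ref, Well→A, Well→B, Well→C, Well→Ref}.

5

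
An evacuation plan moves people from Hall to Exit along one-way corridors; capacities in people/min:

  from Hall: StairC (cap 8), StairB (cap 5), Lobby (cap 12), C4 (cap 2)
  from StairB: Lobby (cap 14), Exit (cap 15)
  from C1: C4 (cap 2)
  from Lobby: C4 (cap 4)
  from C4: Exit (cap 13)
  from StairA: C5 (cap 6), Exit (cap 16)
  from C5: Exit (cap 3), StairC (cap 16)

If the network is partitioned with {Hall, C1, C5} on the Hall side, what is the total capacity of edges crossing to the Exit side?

Edges leaving {Hall, C1, C5}: Hall→StairB (5), Hall→Lobby (12), Hall→C4 (2), Hall→StairC (8), C1→C4 (2), C5→StairC (16), C5→Exit (3).
Cut capacity = 5 + 12 + 2 + 8 + 2 + 16 + 3 = 48.

48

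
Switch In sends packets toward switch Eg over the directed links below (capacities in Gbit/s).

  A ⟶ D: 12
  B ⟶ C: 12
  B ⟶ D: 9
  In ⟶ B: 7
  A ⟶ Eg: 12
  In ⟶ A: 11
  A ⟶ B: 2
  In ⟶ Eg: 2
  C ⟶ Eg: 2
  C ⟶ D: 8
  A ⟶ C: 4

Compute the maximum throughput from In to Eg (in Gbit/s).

Augment In→Eg: bottleneck 2, flow now 2.
Augment In→A→Eg: bottleneck 11, flow now 13.
Augment In→B→C→Eg: bottleneck 2, flow now 15.
No augmenting path remains; maximum flow = 15.
In the residual graph, reachable from In: {In, B, C, D}.
Min-cut edges: In→A (11), In→Eg (2), C→Eg (2); capacity 11 + 2 + 2 = 15.
This cut is saturated, so no flow can exceed 15.

15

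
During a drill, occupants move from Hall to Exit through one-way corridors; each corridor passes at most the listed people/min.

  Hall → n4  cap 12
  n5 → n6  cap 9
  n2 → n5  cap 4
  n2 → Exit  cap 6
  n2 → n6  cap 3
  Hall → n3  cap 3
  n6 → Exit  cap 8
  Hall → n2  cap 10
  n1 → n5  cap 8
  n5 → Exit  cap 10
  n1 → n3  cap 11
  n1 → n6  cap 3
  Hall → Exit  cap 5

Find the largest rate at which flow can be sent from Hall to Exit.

15

Augment Hall→Exit: bottleneck 5, flow now 5.
Augment Hall→n2→Exit: bottleneck 6, flow now 11.
Augment Hall→n2→n5→Exit: bottleneck 4, flow now 15.
No augmenting path remains; maximum flow = 15.
In the residual graph, reachable from Hall: {Hall, n3, n4}.
Min-cut edges: Hall→n2 (10), Hall→Exit (5); capacity 10 + 5 = 15.
This cut is saturated, so no flow can exceed 15.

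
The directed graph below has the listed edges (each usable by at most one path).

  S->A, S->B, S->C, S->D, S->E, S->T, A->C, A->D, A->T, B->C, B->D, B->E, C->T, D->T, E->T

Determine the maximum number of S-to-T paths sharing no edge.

Assign every edge capacity 1; by Menger, the answer equals the max flow.
Path S→T (+1); total 1.
Path S→A→T (+1); total 2.
Path S→C→T (+1); total 3.
Path S→D→T (+1); total 4.
Path S→E→T (+1); total 5.
No residual S→T path; max flow = 5.
Certifying cut of size 5: {C→T, D→T, E→T, S→A, S→T}.

5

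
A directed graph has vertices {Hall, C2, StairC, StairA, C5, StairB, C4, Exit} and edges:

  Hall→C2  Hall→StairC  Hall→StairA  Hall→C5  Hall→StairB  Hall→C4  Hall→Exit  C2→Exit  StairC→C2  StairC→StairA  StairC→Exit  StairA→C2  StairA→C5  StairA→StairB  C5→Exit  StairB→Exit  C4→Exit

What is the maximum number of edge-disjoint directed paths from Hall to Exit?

Assign every edge capacity 1; by Menger, the answer equals the max flow.
Path Hall→Exit (+1); total 1.
Path Hall→C2→Exit (+1); total 2.
Path Hall→StairC→Exit (+1); total 3.
Path Hall→C5→Exit (+1); total 4.
Path Hall→StairB→Exit (+1); total 5.
Path Hall→C4→Exit (+1); total 6.
No residual Hall→Exit path; max flow = 6.
Certifying cut of size 6: {C2→Exit, C5→Exit, Hall→C4, Hall→Exit, Hall→StairC, StairB→Exit}.

6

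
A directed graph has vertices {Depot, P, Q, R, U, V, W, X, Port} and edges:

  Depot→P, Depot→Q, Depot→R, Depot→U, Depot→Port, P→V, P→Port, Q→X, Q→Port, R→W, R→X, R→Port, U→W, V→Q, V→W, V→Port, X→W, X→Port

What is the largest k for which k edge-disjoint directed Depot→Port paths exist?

Assign every edge capacity 1; by Menger, the answer equals the max flow.
Path Depot→Port (+1); total 1.
Path Depot→P→Port (+1); total 2.
Path Depot→Q→Port (+1); total 3.
Path Depot→R→Port (+1); total 4.
No residual Depot→Port path; max flow = 4.
Certifying cut of size 4: {Depot→P, Depot→Port, Depot→Q, Depot→R}.

4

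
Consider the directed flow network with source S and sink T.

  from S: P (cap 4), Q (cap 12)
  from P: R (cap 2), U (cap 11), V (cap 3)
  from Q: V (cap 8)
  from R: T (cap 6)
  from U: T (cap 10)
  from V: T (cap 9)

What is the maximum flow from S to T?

Augment S→P→R→T: bottleneck 2, flow now 2.
Augment S→P→U→T: bottleneck 2, flow now 4.
Augment S→Q→V→T: bottleneck 8, flow now 12.
No augmenting path remains; maximum flow = 12.
In the residual graph, reachable from S: {S, Q}.
Min-cut edges: S→P (4), Q→V (8); capacity 4 + 8 = 12.
This cut is saturated, so no flow can exceed 12.

12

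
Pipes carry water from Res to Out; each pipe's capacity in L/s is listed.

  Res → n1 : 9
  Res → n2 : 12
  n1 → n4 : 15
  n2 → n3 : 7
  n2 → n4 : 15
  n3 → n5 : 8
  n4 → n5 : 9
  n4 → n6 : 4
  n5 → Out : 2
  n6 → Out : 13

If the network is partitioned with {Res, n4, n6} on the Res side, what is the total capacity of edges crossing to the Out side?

Edges leaving {Res, n4, n6}: Res→n1 (9), Res→n2 (12), n4→n5 (9), n6→Out (13).
Cut capacity = 9 + 12 + 9 + 13 = 43.

43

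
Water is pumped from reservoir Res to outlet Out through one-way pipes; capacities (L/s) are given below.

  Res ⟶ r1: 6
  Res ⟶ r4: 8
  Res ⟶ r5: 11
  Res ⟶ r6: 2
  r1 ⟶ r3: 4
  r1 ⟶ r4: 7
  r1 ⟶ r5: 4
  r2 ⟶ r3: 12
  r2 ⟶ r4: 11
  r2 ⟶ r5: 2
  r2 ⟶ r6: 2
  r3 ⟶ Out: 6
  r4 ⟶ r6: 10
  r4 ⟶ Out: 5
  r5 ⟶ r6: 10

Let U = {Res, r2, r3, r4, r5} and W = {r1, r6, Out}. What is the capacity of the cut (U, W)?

41

Edges leaving {Res, r2, r3, r4, r5}: Res→r1 (6), Res→r6 (2), r2→r6 (2), r3→Out (6), r4→r6 (10), r4→Out (5), r5→r6 (10).
Cut capacity = 6 + 2 + 2 + 6 + 10 + 5 + 10 = 41.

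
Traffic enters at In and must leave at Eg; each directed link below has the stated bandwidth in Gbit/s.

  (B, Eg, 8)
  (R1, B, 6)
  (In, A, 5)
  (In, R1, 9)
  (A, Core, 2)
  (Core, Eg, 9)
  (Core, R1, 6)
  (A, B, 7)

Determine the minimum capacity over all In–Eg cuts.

Augment In→R1→B→Eg: bottleneck 6, flow now 6.
Augment In→A→Core→Eg: bottleneck 2, flow now 8.
Augment In→A→B→Eg: bottleneck 2, flow now 10.
No augmenting path remains; maximum flow = 10.
By max-flow min-cut, the minimum cut capacity equals the max flow.
In the residual graph, reachable from In: {In, R1, A, B}.
Min-cut edges: A→Core (2), B→Eg (8); capacity 2 + 8 = 10.

10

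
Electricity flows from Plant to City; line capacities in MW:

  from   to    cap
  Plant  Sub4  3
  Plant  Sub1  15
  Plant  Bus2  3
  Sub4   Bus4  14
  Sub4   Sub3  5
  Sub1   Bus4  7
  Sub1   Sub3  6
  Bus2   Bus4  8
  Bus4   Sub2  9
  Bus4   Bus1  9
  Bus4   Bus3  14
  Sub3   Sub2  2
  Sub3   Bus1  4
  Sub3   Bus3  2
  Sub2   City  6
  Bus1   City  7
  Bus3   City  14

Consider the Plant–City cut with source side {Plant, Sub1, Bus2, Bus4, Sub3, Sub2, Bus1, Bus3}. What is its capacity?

Edges leaving {Plant, Sub1, Bus2, Bus4, Sub3, Sub2, Bus1, Bus3}: Plant→Sub4 (3), Sub2→City (6), Bus1→City (7), Bus3→City (14).
Cut capacity = 3 + 6 + 7 + 14 = 30.

30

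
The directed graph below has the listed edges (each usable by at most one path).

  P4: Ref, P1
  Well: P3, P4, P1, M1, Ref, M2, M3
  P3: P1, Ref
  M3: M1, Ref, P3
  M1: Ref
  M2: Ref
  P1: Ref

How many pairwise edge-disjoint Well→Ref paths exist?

Assign every edge capacity 1; by Menger, the answer equals the max flow.
Path Well→Ref (+1); total 1.
Path Well→M3→Ref (+1); total 2.
Path Well→M2→Ref (+1); total 3.
Path Well→P1→Ref (+1); total 4.
Path Well→M1→Ref (+1); total 5.
Path Well→P4→Ref (+1); total 6.
Path Well→P3→Ref (+1); total 7.
No residual Well→Ref path; max flow = 7.
Certifying cut of size 7: {Well→M1, Well→M2, Well→M3, Well→P1, Well→P3, Well→P4, Well→Ref}.

7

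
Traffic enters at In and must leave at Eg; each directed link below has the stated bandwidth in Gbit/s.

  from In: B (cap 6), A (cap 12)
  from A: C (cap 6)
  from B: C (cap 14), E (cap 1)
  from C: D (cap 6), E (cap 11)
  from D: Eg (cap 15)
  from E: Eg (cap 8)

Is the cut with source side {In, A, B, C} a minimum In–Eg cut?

No — its capacity is 18, but the minimum cut has capacity 12.

Given cut capacity: 1 + 6 + 11 = 18.
Augment In→B→E→Eg: bottleneck 1, flow now 1.
Augment In→A→C→D→Eg: bottleneck 6, flow now 7.
Augment In→B→C→E→Eg: bottleneck 5, flow now 12.
No augmenting path remains; maximum flow = 12.
In the residual graph, reachable from In: {In, A}.
Min-cut edges: In→B (6), A→C (6); capacity 6 + 6 = 12.
Cut capacity 18 exceeds the max flow 12, so it is not minimum.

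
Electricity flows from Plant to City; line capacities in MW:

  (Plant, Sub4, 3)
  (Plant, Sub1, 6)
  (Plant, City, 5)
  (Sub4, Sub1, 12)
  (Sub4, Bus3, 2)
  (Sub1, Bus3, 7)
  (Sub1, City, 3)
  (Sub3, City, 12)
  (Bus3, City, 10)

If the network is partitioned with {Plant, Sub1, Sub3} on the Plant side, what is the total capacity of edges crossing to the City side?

Edges leaving {Plant, Sub1, Sub3}: Plant→Sub4 (3), Plant→City (5), Sub1→Bus3 (7), Sub1→City (3), Sub3→City (12).
Cut capacity = 3 + 5 + 7 + 3 + 12 = 30.

30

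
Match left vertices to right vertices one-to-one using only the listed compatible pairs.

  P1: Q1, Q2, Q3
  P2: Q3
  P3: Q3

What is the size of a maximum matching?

Unit-capacity flow: source→left, listed edges, right→sink; max matching = max flow.
Augmenting path P1→Q1 (+1); matched 1.
Augmenting path P2→Q3 (+1); matched 2.
No augmenting path remains; maximum matching = 2.
König certificate: {P1, Q3} is a vertex cover of size 2 (every listed pair touches it), so no matching can be larger.

2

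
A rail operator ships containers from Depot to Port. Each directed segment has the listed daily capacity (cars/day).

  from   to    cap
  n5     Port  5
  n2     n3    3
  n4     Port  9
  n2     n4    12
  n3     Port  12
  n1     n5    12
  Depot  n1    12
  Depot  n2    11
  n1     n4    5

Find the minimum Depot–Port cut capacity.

17

Augment Depot→n1→n4→Port: bottleneck 5, flow now 5.
Augment Depot→n1→n5→Port: bottleneck 5, flow now 10.
Augment Depot→n2→n3→Port: bottleneck 3, flow now 13.
Augment Depot→n2→n4→Port: bottleneck 4, flow now 17.
No augmenting path remains; maximum flow = 17.
By max-flow min-cut, the minimum cut capacity equals the max flow.
In the residual graph, reachable from Depot: {Depot, n1, n2, n4, n5}.
Min-cut edges: n2→n3 (3), n4→Port (9), n5→Port (5); capacity 3 + 9 + 5 = 17.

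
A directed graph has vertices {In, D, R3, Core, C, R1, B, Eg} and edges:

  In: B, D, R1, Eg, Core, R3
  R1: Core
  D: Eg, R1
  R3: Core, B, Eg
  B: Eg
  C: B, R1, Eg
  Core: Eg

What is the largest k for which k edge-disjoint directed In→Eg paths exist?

Assign every edge capacity 1; by Menger, the answer equals the max flow.
Path In→Eg (+1); total 1.
Path In→D→Eg (+1); total 2.
Path In→R3→Eg (+1); total 3.
Path In→Core→Eg (+1); total 4.
Path In→B→Eg (+1); total 5.
No residual In→Eg path; max flow = 5.
Certifying cut of size 5: {Core→Eg, In→B, In→D, In→Eg, In→R3}.

5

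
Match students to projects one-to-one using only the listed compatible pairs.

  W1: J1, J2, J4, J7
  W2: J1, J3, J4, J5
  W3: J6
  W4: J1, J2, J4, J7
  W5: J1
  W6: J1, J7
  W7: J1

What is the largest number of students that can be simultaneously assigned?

Unit-capacity flow: source→left, listed edges, right→sink; max matching = max flow.
Augmenting path W1→J1 (+1); matched 1.
Augmenting path W2→J3 (+1); matched 2.
Augmenting path W3→J6 (+1); matched 3.
Augmenting path W4→J2 (+1); matched 4.
Augmenting path W6→J7 (+1); matched 5.
Augmenting path W5→J1→W1→J4 (+1); matched 6.
No augmenting path remains; maximum matching = 6.
König certificate: {W1, W2, W3, W4, W6, J1} is a vertex cover of size 6 (every listed pair touches it), so no matching can be larger.

6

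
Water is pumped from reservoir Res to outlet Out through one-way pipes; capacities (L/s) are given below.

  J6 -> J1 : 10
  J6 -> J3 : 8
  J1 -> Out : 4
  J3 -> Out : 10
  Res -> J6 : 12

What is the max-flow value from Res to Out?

12

Augment Res→J6→J1→Out: bottleneck 4, flow now 4.
Augment Res→J6→J3→Out: bottleneck 8, flow now 12.
No augmenting path remains; maximum flow = 12.
In the residual graph, reachable from Res: {Res}.
Min-cut edges: Res→J6 (12); capacity 12 = 12.
This cut is saturated, so no flow can exceed 12.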